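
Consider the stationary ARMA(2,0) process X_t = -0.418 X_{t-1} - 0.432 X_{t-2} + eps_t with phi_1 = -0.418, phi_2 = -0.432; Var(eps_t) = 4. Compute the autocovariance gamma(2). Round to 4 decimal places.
\gamma(2) = -1.6664

Multiply the model equation by X_{t-k} and take expectations. With theta_0 = psi_0 = 1 and psi_j the MA(infinity) weights, this gives
  gamma(k) - sum_i phi_i gamma(k-i) = c_k,
  c_k = sigma^2 * sum_{j=k..q} theta_j psi_{j-k}   (c_k = 0 for k > q),
using gamma(-m) = gamma(m).
Pure AR (q = 0): c_0 = sigma^2 = 4, c_k = 0 for k >= 1.
Equations for k = 0, 1, 2 (AR order 2, c_2 = 0):
  (E0) gamma(0) = phi_1 gamma(1) + phi_2 gamma(2) + c_0
  (E1) gamma(1) = phi_1 gamma(0) + phi_2 gamma(1) + c_1
  (E2) gamma(2) = phi_1 gamma(1) + phi_2 gamma(0)
From (E1): gamma(1) = A gamma(0) + B with
  A = phi_1 / (1 - phi_2) = -0.418 / 1.432 = -0.291899,   B = c_1 / (1 - phi_2) = 0 / 1.432 = 0.
Insert (E2) into (E0): gamma(0) (1 - phi_2^2) = phi_1 (1 + phi_2) gamma(1) + c_0.
  phi_1 (1 + phi_2) = (-0.418)(0.568) = -0.237424,   1 - phi_2^2 = 0.813376.
Replace gamma(1) by A gamma(0) + B and collect gamma(0):
  gamma(0) [0.813376 - (-0.237424)(-0.291899)] = c_0 = 4
  gamma(0) * 0.744072 = 4
  gamma(0) = 4 / 0.744072 = 5.375823.
  gamma(1) = A gamma(0) = (-0.291899)(5.375823) = -1.5692.
  gamma(2) = phi_1 gamma(1) + phi_2 gamma(0) = (-0.418)(-1.5692) + (-0.432)(5.375823) = -1.66643.
Therefore gamma(2) = -1.6664 (to 4 decimal places).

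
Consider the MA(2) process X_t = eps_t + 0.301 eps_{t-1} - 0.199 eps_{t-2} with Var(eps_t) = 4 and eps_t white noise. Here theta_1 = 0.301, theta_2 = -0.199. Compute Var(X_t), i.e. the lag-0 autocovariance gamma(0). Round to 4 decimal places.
\gamma(0) = 4.5208

For an MA(q) process X_t = eps_t + sum_i theta_i eps_{t-i} with
Var(eps_t) = sigma^2, the variance is
  gamma(0) = sigma^2 * (1 + sum_i theta_i^2).
  sum_i theta_i^2 = (0.301)^2 + (-0.199)^2 = 0.090601 + 0.039601 = 0.130202.
  gamma(0) = 4 * (1 + 0.130202) = 4 * 1.130202 = 4.520808, which rounds to 4.5208.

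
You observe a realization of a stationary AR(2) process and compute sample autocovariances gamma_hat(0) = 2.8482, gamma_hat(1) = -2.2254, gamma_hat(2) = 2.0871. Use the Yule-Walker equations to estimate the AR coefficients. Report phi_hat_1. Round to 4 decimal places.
\hat\phi_{1} = -0.5360

The Yule-Walker equations for an AR(p) process read, in matrix form,
  Gamma_p phi = r_p,   with   (Gamma_p)_{ij} = gamma(|i - j|),
                       (r_p)_i = gamma(i),   i,j = 1..p.
Substitute the sample gammas (Toeplitz matrix and right-hand side of size 2):
  Gamma_p = [[2.8482, -2.2254], [-2.2254, 2.8482]]
  r_p     = [-2.2254, 2.0871]
Written out:
  2.8482 phi_1 - 2.2254 phi_2 = -2.2254
  -2.2254 phi_1 + 2.8482 phi_2 = 2.0871
Solve by Cramer's rule:
  det = gamma(0)^2 - gamma(1)^2 = (2.8482)^2 - (-2.2254)^2 = 8.11224324 - 4.95240516 = 3.15983808
  phi_hat_1 = [gamma(1) gamma(0) - gamma(1) gamma(2)] / det = [(-2.2254)(2.8482) - (-2.2254)(2.0871)] / 3.15983808 = -1.69375194 / 3.15983808 = -0.536
  phi_hat_2 = [gamma(0) gamma(2) - gamma(1)^2] / det = [(2.8482)(2.0871) - (-2.2254)^2] / 3.15983808 = 0.99207306 / 3.15983808 = 0.314
So phi_hat = [-0.5360, 0.3140].
Therefore phi_hat_1 = -0.5360.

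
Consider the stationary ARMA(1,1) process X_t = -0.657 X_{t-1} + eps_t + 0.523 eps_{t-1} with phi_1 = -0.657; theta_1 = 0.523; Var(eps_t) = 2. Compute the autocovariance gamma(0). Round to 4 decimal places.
\gamma(0) = 2.0632

Multiply the model equation by X_{t-k} and take expectations. With theta_0 = psi_0 = 1 and psi_j the MA(infinity) weights, this gives
  gamma(k) - sum_i phi_i gamma(k-i) = c_k,
  c_k = sigma^2 * sum_{j=k..q} theta_j psi_{j-k}   (c_k = 0 for k > q),
using gamma(-m) = gamma(m).
psi-weights needed (psi_j = theta_j + sum_i phi_i psi_{j-i}):
  psi_1 = theta_1 + phi_1 = 0.523 + (-0.657) = -0.134
Right-hand sides:
  c_0 = sigma^2 (1 + theta_1 psi_1) = 2 * (1 + (0.523)(-0.134)) = 2 * 0.929918 = 1.859836
  c_1 = sigma^2 theta_1 = 2 * (0.523) = 1.046
  c_2 = 0
Equations for k = 0 and k = 1 (AR order 1):
  gamma(0) = phi_1 gamma(1) + c_0
  gamma(1) = phi_1 gamma(0) + c_1
Substituting the second into the first: gamma(0) (1 - phi_1^2) = c_0 + phi_1 c_1, so
  gamma(0) = (c_0 + phi_1 c_1) / (1 - phi_1^2) = (1.859836 + (-0.657)(1.046)) / (1 - (-0.657)^2) = 1.172614 / 0.568351 = 2.063186.
Therefore gamma(0) = 2.0632 (to 4 decimal places).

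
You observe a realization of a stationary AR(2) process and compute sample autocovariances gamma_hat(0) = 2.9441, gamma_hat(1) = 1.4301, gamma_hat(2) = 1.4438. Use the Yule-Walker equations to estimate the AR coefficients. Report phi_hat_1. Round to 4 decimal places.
\hat\phi_{1} = 0.3240

The Yule-Walker equations for an AR(p) process read, in matrix form,
  Gamma_p phi = r_p,   with   (Gamma_p)_{ij} = gamma(|i - j|),
                       (r_p)_i = gamma(i),   i,j = 1..p.
Substitute the sample gammas (Toeplitz matrix and right-hand side of size 2):
  Gamma_p = [[2.9441, 1.4301], [1.4301, 2.9441]]
  r_p     = [1.4301, 1.4438]
Written out:
  2.9441 phi_1 + 1.4301 phi_2 = 1.4301
  1.4301 phi_1 + 2.9441 phi_2 = 1.4438
Solve by Cramer's rule:
  det = gamma(0)^2 - gamma(1)^2 = (2.9441)^2 - (1.4301)^2 = 8.66772481 - 2.04518601 = 6.6225388
  phi_hat_1 = [gamma(1) gamma(0) - gamma(1) gamma(2)] / det = [(1.4301)(2.9441) - (1.4301)(1.4438)] / 6.6225388 = 2.14557903 / 6.6225388 = 0.324
  phi_hat_2 = [gamma(0) gamma(2) - gamma(1)^2] / det = [(2.9441)(1.4438) - (1.4301)^2] / 6.6225388 = 2.20550557 / 6.6225388 = 0.333
So phi_hat = [0.3240, 0.3330].
Therefore phi_hat_1 = 0.3240.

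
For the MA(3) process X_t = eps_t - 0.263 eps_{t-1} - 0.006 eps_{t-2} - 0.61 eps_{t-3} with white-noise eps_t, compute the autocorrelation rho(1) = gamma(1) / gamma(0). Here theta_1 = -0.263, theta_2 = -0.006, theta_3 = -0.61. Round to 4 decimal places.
\rho(1) = -0.1788

For an MA(q) process with theta_0 = 1, the autocovariance is
  gamma(k) = sigma^2 * sum_{i=0..q-k} theta_i * theta_{i+k},
and rho(k) = gamma(k) / gamma(0). Sigma^2 cancels.
  numerator   = (1)*(-0.263) + (-0.263)*(-0.006) + (-0.006)*(-0.61) = -0.257762.
  denominator = (1)^2 + (-0.263)^2 + (-0.006)^2 + (-0.61)^2 = 1.441305.
  rho(1) = -0.257762 / 1.441305 = -0.1788.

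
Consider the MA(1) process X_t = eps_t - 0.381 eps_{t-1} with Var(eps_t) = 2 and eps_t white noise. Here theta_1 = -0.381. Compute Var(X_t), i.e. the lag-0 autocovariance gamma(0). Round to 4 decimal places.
\gamma(0) = 2.2903

For an MA(q) process X_t = eps_t + sum_i theta_i eps_{t-i} with
Var(eps_t) = sigma^2, the variance is
  gamma(0) = sigma^2 * (1 + sum_i theta_i^2).
  sum_i theta_i^2 = (-0.381)^2 = 0.145161.
  gamma(0) = 2 * (1 + 0.145161) = 2 * 1.145161 = 2.290322, which rounds to 2.2903.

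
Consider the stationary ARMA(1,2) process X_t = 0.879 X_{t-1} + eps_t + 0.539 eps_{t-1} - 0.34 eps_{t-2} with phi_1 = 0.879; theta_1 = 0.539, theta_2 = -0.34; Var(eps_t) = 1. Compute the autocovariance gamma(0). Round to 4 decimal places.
\gamma(0) = 6.6244

Multiply the model equation by X_{t-k} and take expectations. With theta_0 = psi_0 = 1 and psi_j the MA(infinity) weights, this gives
  gamma(k) - sum_i phi_i gamma(k-i) = c_k,
  c_k = sigma^2 * sum_{j=k..q} theta_j psi_{j-k}   (c_k = 0 for k > q),
using gamma(-m) = gamma(m).
psi-weights needed (psi_j = theta_j + sum_i phi_i psi_{j-i}):
  psi_1 = theta_1 + phi_1 = 0.539 + (0.879) = 1.418
  psi_2 = theta_2 + phi_1 psi_1 = -0.34 + (0.879)(1.418) = 0.906422
Right-hand sides:
  c_0 = sigma^2 (1 + theta_1 psi_1 + theta_2 psi_2) = 1 * (1 + (0.539)(1.418) + (-0.34)(0.906422)) = 1 * 1.456119 = 1.456119
  c_1 = sigma^2 (theta_1 + theta_2 psi_1) = 1 * (0.539 + (-0.34)(1.418)) = 0.05688
  c_2 = sigma^2 theta_2 = 1 * (-0.34) = -0.34
Equations for k = 0 and k = 1 (AR order 1):
  gamma(0) = phi_1 gamma(1) + c_0
  gamma(1) = phi_1 gamma(0) + c_1
Substituting the second into the first: gamma(0) (1 - phi_1^2) = c_0 + phi_1 c_1, so
  gamma(0) = (c_0 + phi_1 c_1) / (1 - phi_1^2) = (1.456119 + (0.879)(0.05688)) / (1 - (0.879)^2) = 1.506116 / 0.227359 = 6.624396.
Therefore gamma(0) = 6.6244 (to 4 decimal places).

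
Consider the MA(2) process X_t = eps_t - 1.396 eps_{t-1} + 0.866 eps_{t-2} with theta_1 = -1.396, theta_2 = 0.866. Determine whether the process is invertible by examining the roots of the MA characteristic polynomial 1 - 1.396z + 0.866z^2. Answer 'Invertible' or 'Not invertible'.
\text{Invertible}

The MA(q) characteristic polynomial is P(z) = 1 - 1.396z + 0.866z^2.
Invertibility requires all roots to lie outside the unit circle, i.e. |z| > 1 for every root.
Set 1 + (-1.396) z + (0.866) z^2 = 0, i.e. a z^2 + b z + c = 0 with a = 0.866, b = -1.396, c = 1.
Discriminant D = b^2 - 4ac = (-1.396)^2 - 4*(0.866)*1 = 1.948816 - (3.464) = -1.515184.
D < 0, so the roots are the complex-conjugate pair z = (-b +/- i sqrt(-D)) / (2a) = 0.806 +/- 0.7107i.
For a conjugate pair |z|^2 = z * conj(z) = (product of roots) = c/a = 1/(0.866) = 1.154734, so |z| = sqrt(1.154734) = 1.0746 for both roots.
Moduli of all roots: 1.0746, 1.0746.
All moduli strictly greater than 1? Yes.
Verdict: Invertible.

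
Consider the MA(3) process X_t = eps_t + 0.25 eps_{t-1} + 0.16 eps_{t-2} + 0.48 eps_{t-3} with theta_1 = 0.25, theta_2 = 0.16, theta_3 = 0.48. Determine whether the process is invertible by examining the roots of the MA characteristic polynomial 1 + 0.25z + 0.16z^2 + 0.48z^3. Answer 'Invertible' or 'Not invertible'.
\text{Invertible}

The MA(q) characteristic polynomial is P(z) = 1 + 0.25z + 0.16z^2 + 0.48z^3.
Invertibility requires all roots to lie outside the unit circle, i.e. |z| > 1 for every root.
Degree 3: look for a simple real root z0 first, then factor out (1 - z/z0) and solve the remaining quadratic.
Testing z0 = -1.25: P(-1.25) = 1 + (0.25)(-1.25) + (0.16)(-1.25)^2 + (0.48)(-1.25)^3
  = 1 + (-0.3125) + (0.25) + (-0.9375) = 0.  So z_0 = -1.25 is a root, |z_0| = 1.25.
Divide out the factor (1 + 0.8 z) = (1 - z/z0) (since 1/z0 = -0.8):
  P(z) = (1 + 0.8 z)(1 + (-0.55) z + (0.6) z^2)
  [check: z-coef -0.55 - (-0.8) = 0.25; z^2-coef 0.6 - (-0.8)(-0.55) = 0.16; z^3-coef -(-0.8)(0.6) = 0.48.]
Remaining roots from the quadratic factor 1 + (-0.55) z + (0.6) z^2:
  Set 1 + (-0.55) z + (0.6) z^2 = 0, i.e. a z^2 + b z + c = 0 with a = 0.6, b = -0.55, c = 1.
  Discriminant D = b^2 - 4ac = (-0.55)^2 - 4*(0.6)*1 = 0.3025 - (2.4) = -2.0975.
  D < 0, so the roots are the complex-conjugate pair z = (-b +/- i sqrt(-D)) / (2a) = 0.4583 +/- 1.2069i.
  For a conjugate pair |z|^2 = z * conj(z) = (product of roots) = c/a = 1/(0.6) = 1.666667, so |z| = sqrt(1.666667) = 1.291 for both roots.
Moduli of all roots: 1.2500, 1.2910, 1.2910.
All moduli strictly greater than 1? Yes.
Verdict: Invertible.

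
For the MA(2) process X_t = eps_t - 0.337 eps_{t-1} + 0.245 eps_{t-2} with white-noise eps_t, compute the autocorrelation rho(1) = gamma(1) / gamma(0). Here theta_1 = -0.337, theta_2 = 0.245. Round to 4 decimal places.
\rho(1) = -0.3575

For an MA(q) process with theta_0 = 1, the autocovariance is
  gamma(k) = sigma^2 * sum_{i=0..q-k} theta_i * theta_{i+k},
and rho(k) = gamma(k) / gamma(0). Sigma^2 cancels.
  numerator   = (1)*(-0.337) + (-0.337)*(0.245) = -0.419565.
  denominator = (1)^2 + (-0.337)^2 + (0.245)^2 = 1.173594.
  rho(1) = -0.419565 / 1.173594 = -0.3575.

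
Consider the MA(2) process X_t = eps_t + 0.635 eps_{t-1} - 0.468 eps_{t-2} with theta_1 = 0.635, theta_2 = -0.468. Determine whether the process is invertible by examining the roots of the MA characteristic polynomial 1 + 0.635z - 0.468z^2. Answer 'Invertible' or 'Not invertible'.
\text{Not invertible}

The MA(q) characteristic polynomial is P(z) = 1 + 0.635z - 0.468z^2.
Invertibility requires all roots to lie outside the unit circle, i.e. |z| > 1 for every root.
Set 1 + (0.635) z + (-0.468) z^2 = 0, i.e. a z^2 + b z + c = 0 with a = -0.468, b = 0.635, c = 1.
Discriminant D = b^2 - 4ac = (0.635)^2 - 4*(-0.468)*1 = 0.403225 - (-1.872) = 2.275225.
D >= 0, so the roots are real: z = (-b +/- sqrt(D)) / (2a) = (-0.635 +/- 1.508385) / (-0.936).
  z_1 = (-0.635 + 1.508385) / (-0.936) = -0.9331,   |z_1| = 0.9331.
  z_2 = (-0.635 - 1.508385) / (-0.936) = 2.2899,   |z_2| = 2.2899.
Moduli of all roots: 0.9331, 2.2899.
All moduli strictly greater than 1? No.
Verdict: Not invertible.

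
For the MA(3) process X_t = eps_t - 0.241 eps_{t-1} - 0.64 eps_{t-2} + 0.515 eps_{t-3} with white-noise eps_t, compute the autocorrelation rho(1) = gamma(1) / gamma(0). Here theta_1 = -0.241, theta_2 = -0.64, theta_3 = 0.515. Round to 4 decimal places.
\rho(1) = -0.2403

For an MA(q) process with theta_0 = 1, the autocovariance is
  gamma(k) = sigma^2 * sum_{i=0..q-k} theta_i * theta_{i+k},
and rho(k) = gamma(k) / gamma(0). Sigma^2 cancels.
  numerator   = (1)*(-0.241) + (-0.241)*(-0.64) + (-0.64)*(0.515) = -0.41636.
  denominator = (1)^2 + (-0.241)^2 + (-0.64)^2 + (0.515)^2 = 1.732906.
  rho(1) = -0.41636 / 1.732906 = -0.2403.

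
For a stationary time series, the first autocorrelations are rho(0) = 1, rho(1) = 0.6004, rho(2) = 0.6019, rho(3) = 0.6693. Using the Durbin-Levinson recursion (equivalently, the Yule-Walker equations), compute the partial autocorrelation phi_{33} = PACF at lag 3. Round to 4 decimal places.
\phi_{33} = 0.3970

The PACF at lag k is phi_{kk}, the last component of the solution
to the Yule-Walker system G_k phi = r_k where
  (G_k)_{ij} = rho(|i - j|), (r_k)_i = rho(i), i,j = 1..k.
Equivalently, Durbin-Levinson gives phi_{kk} iteratively:
  phi_{11} = rho(1)
  phi_{kk} = [rho(k) - sum_{j=1..k-1} phi_{k-1,j} rho(k-j)]
            / [1 - sum_{j=1..k-1} phi_{k-1,j} rho(j)],
  phi_{k,j} = phi_{k-1,j} - phi_{kk} phi_{k-1,k-j},  j = 1..k-1.
Step k = 1:
  phi_11 = rho(1) = 0.6004.
Step k = 2:
  phi_22 = [rho(2) - phi_11 rho(1)] / [1 - phi_11 rho(1)] = [0.6019 - (0.6004)(0.6004)] / [1 - (0.6004)(0.6004)]
         = 0.24141984 / 0.63951984 = 0.377502.
  Update: phi_21 = phi_11 - phi_22 phi_11 = 0.6004 - (0.377502)(0.6004) = 0.373748.
Step k = 3:
  phi_33 = [rho(3) - phi_21 rho(2) - phi_22 rho(1)] / [1 - phi_21 rho(1) - phi_22 rho(2)]
    numerator   = 0.6693 - (0.373748)(0.6019) - (0.377502)(0.6004) = 0.21768907
    denominator = 1 - (0.373748)(0.6004) - (0.377502)(0.6019) = 0.54838343
  phi_33 = 0.21768907 / 0.54838343 = 0.397.
Therefore phi_{33} = 0.3970.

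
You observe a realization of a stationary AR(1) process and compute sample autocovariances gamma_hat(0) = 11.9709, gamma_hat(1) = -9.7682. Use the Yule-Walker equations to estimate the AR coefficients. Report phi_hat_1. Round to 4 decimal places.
\hat\phi_{1} = -0.8160

The Yule-Walker equations for an AR(p) process read, in matrix form,
  Gamma_p phi = r_p,   with   (Gamma_p)_{ij} = gamma(|i - j|),
                       (r_p)_i = gamma(i),   i,j = 1..p.
Substitute the sample gammas (Toeplitz matrix and right-hand side of size 1):
  Gamma_p = [[11.9709]]
  r_p     = [-9.7682]
With p = 1 this is the single equation gamma(0) phi_1 = gamma(1):
  phi_hat_1 = gamma(1) / gamma(0) = -9.7682 / 11.9709 = -0.8160.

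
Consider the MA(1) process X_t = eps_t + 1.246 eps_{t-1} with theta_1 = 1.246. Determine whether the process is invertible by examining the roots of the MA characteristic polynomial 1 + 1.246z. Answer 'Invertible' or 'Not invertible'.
\text{Not invertible}

The MA(q) characteristic polynomial is P(z) = 1 + 1.246z.
Invertibility requires all roots to lie outside the unit circle, i.e. |z| > 1 for every root.
This is linear in z: 1 + (1.246) z = 0  =>  z = -1/(1.246) = -0.802568,  |z| = 0.802568.
Moduli of all roots: 0.8026.
All moduli strictly greater than 1? No.
Verdict: Not invertible.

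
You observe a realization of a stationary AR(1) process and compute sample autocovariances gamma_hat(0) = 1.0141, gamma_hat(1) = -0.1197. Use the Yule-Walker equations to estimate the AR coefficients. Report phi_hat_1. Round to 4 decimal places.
\hat\phi_{1} = -0.1180

The Yule-Walker equations for an AR(p) process read, in matrix form,
  Gamma_p phi = r_p,   with   (Gamma_p)_{ij} = gamma(|i - j|),
                       (r_p)_i = gamma(i),   i,j = 1..p.
Substitute the sample gammas (Toeplitz matrix and right-hand side of size 1):
  Gamma_p = [[1.0141]]
  r_p     = [-0.1197]
With p = 1 this is the single equation gamma(0) phi_1 = gamma(1):
  phi_hat_1 = gamma(1) / gamma(0) = -0.1197 / 1.0141 = -0.1180.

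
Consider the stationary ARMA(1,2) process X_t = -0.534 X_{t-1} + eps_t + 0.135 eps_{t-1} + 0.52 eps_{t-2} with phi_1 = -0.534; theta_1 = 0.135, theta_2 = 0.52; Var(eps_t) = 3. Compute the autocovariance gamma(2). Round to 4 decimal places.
\gamma(2) = 3.3109

Multiply the model equation by X_{t-k} and take expectations. With theta_0 = psi_0 = 1 and psi_j the MA(infinity) weights, this gives
  gamma(k) - sum_i phi_i gamma(k-i) = c_k,
  c_k = sigma^2 * sum_{j=k..q} theta_j psi_{j-k}   (c_k = 0 for k > q),
using gamma(-m) = gamma(m).
psi-weights needed (psi_j = theta_j + sum_i phi_i psi_{j-i}):
  psi_1 = theta_1 + phi_1 = 0.135 + (-0.534) = -0.399
  psi_2 = theta_2 + phi_1 psi_1 = 0.52 + (-0.534)(-0.399) = 0.733066
Right-hand sides:
  c_0 = sigma^2 (1 + theta_1 psi_1 + theta_2 psi_2) = 3 * (1 + (0.135)(-0.399) + (0.52)(0.733066)) = 3 * 1.327329 = 3.981988
  c_1 = sigma^2 (theta_1 + theta_2 psi_1) = 3 * (0.135 + (0.52)(-0.399)) = -0.21744
  c_2 = sigma^2 theta_2 = 3 * (0.52) = 1.56
Equations for k = 0 and k = 1 (AR order 1):
  gamma(0) = phi_1 gamma(1) + c_0
  gamma(1) = phi_1 gamma(0) + c_1
Substituting the second into the first: gamma(0) (1 - phi_1^2) = c_0 + phi_1 c_1, so
  gamma(0) = (c_0 + phi_1 c_1) / (1 - phi_1^2) = (3.981988 + (-0.534)(-0.21744)) / (1 - (-0.534)^2) = 4.098101 / 0.714844 = 5.73286.
  gamma(1) = phi_1 gamma(0) + c_1 = (-0.534)(5.73286) + (-0.21744) = -3.278787.
For k = 2: gamma(2) = phi_1 gamma(1) + c_2
  = (-0.534)(-3.278787) + (1.56) = 3.310873.
Therefore gamma(2) = 3.3109 (to 4 decimal places).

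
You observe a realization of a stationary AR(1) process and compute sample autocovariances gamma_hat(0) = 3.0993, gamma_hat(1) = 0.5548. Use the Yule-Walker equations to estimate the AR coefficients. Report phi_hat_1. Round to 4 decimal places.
\hat\phi_{1} = 0.1790

The Yule-Walker equations for an AR(p) process read, in matrix form,
  Gamma_p phi = r_p,   with   (Gamma_p)_{ij} = gamma(|i - j|),
                       (r_p)_i = gamma(i),   i,j = 1..p.
Substitute the sample gammas (Toeplitz matrix and right-hand side of size 1):
  Gamma_p = [[3.0993]]
  r_p     = [0.5548]
With p = 1 this is the single equation gamma(0) phi_1 = gamma(1):
  phi_hat_1 = gamma(1) / gamma(0) = 0.5548 / 3.0993 = 0.1790.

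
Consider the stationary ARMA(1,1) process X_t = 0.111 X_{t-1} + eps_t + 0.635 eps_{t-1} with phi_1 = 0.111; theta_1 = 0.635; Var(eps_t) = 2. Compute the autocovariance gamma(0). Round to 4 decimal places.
\gamma(0) = 3.1269

Multiply the model equation by X_{t-k} and take expectations. With theta_0 = psi_0 = 1 and psi_j the MA(infinity) weights, this gives
  gamma(k) - sum_i phi_i gamma(k-i) = c_k,
  c_k = sigma^2 * sum_{j=k..q} theta_j psi_{j-k}   (c_k = 0 for k > q),
using gamma(-m) = gamma(m).
psi-weights needed (psi_j = theta_j + sum_i phi_i psi_{j-i}):
  psi_1 = theta_1 + phi_1 = 0.635 + (0.111) = 0.746
Right-hand sides:
  c_0 = sigma^2 (1 + theta_1 psi_1) = 2 * (1 + (0.635)(0.746)) = 2 * 1.47371 = 2.94742
  c_1 = sigma^2 theta_1 = 2 * (0.635) = 1.27
  c_2 = 0
Equations for k = 0 and k = 1 (AR order 1):
  gamma(0) = phi_1 gamma(1) + c_0
  gamma(1) = phi_1 gamma(0) + c_1
Substituting the second into the first: gamma(0) (1 - phi_1^2) = c_0 + phi_1 c_1, so
  gamma(0) = (c_0 + phi_1 c_1) / (1 - phi_1^2) = (2.94742 + (0.111)(1.27)) / (1 - (0.111)^2) = 3.08839 / 0.987679 = 3.126917.
Therefore gamma(0) = 3.1269 (to 4 decimal places).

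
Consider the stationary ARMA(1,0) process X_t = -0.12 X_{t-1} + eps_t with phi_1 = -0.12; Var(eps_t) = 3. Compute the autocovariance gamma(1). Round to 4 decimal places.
\gamma(1) = -0.3653

Multiply the model equation by X_{t-k} and take expectations. With theta_0 = psi_0 = 1 and psi_j the MA(infinity) weights, this gives
  gamma(k) - sum_i phi_i gamma(k-i) = c_k,
  c_k = sigma^2 * sum_{j=k..q} theta_j psi_{j-k}   (c_k = 0 for k > q),
using gamma(-m) = gamma(m).
Pure AR (q = 0): c_0 = sigma^2 = 3, c_k = 0 for k >= 1.
Equations for k = 0 and k = 1 (AR order 1):
  gamma(0) = phi_1 gamma(1) + c_0
  gamma(1) = phi_1 gamma(0) + c_1
Substituting the second into the first: gamma(0) (1 - phi_1^2) = c_0 + phi_1 c_1, so
  gamma(0) = c_0 / (1 - phi_1^2) = 3 / (1 - (-0.12)^2) = 3 / 0.9856 = 3.043831.
  gamma(1) = phi_1 gamma(0) = (-0.12)(3.043831) = -0.36526.
Therefore gamma(1) = -0.3653 (to 4 decimal places).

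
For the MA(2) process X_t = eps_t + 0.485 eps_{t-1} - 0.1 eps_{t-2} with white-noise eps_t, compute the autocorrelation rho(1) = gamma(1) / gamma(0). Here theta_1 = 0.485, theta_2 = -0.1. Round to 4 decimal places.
\rho(1) = 0.3505

For an MA(q) process with theta_0 = 1, the autocovariance is
  gamma(k) = sigma^2 * sum_{i=0..q-k} theta_i * theta_{i+k},
and rho(k) = gamma(k) / gamma(0). Sigma^2 cancels.
  numerator   = (1)*(0.485) + (0.485)*(-0.1) = 0.4365.
  denominator = (1)^2 + (0.485)^2 + (-0.1)^2 = 1.245225.
  rho(1) = 0.4365 / 1.245225 = 0.3505.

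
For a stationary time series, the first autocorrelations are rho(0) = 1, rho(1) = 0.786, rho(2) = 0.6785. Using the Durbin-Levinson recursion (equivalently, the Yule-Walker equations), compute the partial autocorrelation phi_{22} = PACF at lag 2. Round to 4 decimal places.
\phi_{22} = 0.1588

The PACF at lag k is phi_{kk}, the last component of the solution
to the Yule-Walker system G_k phi = r_k where
  (G_k)_{ij} = rho(|i - j|), (r_k)_i = rho(i), i,j = 1..k.
Equivalently, Durbin-Levinson gives phi_{kk} iteratively:
  phi_{11} = rho(1)
  phi_{kk} = [rho(k) - sum_{j=1..k-1} phi_{k-1,j} rho(k-j)]
            / [1 - sum_{j=1..k-1} phi_{k-1,j} rho(j)],
  phi_{k,j} = phi_{k-1,j} - phi_{kk} phi_{k-1,k-j},  j = 1..k-1.
Step k = 1:
  phi_11 = rho(1) = 0.786.
Step k = 2:
  phi_22 = [rho(2) - phi_11 rho(1)] / [1 - phi_11 rho(1)] = [0.6785 - (0.786)(0.786)] / [1 - (0.786)(0.786)]
         = 0.060704 / 0.382204 = 0.1588.
Therefore phi_{22} = 0.1588.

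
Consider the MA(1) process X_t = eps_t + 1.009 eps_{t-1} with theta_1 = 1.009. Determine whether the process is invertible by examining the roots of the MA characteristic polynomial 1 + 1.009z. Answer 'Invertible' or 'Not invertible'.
\text{Not invertible}

The MA(q) characteristic polynomial is P(z) = 1 + 1.009z.
Invertibility requires all roots to lie outside the unit circle, i.e. |z| > 1 for every root.
This is linear in z: 1 + (1.009) z = 0  =>  z = -1/(1.009) = -0.99108,  |z| = 0.99108.
Moduli of all roots: 0.9911.
All moduli strictly greater than 1? No.
Verdict: Not invertible.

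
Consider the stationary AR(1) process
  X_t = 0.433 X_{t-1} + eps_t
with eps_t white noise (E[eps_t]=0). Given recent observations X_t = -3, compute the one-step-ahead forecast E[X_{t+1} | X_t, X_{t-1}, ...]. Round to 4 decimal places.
E[X_{t+1} \mid \mathcal F_t] = -1.2990

For an AR(p) model X_t = c + sum_i phi_i X_{t-i} + eps_t, the
one-step-ahead conditional mean is
  E[X_{t+1} | X_t, ...] = c + sum_i phi_i X_{t+1-i}.
Substitute known values:
  E[X_{t+1} | ...] = (0.433) * (-3)
                   = -1.2990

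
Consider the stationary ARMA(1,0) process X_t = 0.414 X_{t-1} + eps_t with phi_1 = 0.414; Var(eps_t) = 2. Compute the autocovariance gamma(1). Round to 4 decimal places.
\gamma(1) = 0.9993

Multiply the model equation by X_{t-k} and take expectations. With theta_0 = psi_0 = 1 and psi_j the MA(infinity) weights, this gives
  gamma(k) - sum_i phi_i gamma(k-i) = c_k,
  c_k = sigma^2 * sum_{j=k..q} theta_j psi_{j-k}   (c_k = 0 for k > q),
using gamma(-m) = gamma(m).
Pure AR (q = 0): c_0 = sigma^2 = 2, c_k = 0 for k >= 1.
Equations for k = 0 and k = 1 (AR order 1):
  gamma(0) = phi_1 gamma(1) + c_0
  gamma(1) = phi_1 gamma(0) + c_1
Substituting the second into the first: gamma(0) (1 - phi_1^2) = c_0 + phi_1 c_1, so
  gamma(0) = c_0 / (1 - phi_1^2) = 2 / (1 - (0.414)^2) = 2 / 0.828604 = 2.413698.
  gamma(1) = phi_1 gamma(0) = (0.414)(2.413698) = 0.999271.
Therefore gamma(1) = 0.9993 (to 4 decimal places).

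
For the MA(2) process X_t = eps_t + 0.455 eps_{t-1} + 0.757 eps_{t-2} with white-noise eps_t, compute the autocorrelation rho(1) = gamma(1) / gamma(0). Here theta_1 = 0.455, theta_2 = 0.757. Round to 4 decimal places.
\rho(1) = 0.4491

For an MA(q) process with theta_0 = 1, the autocovariance is
  gamma(k) = sigma^2 * sum_{i=0..q-k} theta_i * theta_{i+k},
and rho(k) = gamma(k) / gamma(0). Sigma^2 cancels.
  numerator   = (1)*(0.455) + (0.455)*(0.757) = 0.799435.
  denominator = (1)^2 + (0.455)^2 + (0.757)^2 = 1.780074.
  rho(1) = 0.799435 / 1.780074 = 0.4491.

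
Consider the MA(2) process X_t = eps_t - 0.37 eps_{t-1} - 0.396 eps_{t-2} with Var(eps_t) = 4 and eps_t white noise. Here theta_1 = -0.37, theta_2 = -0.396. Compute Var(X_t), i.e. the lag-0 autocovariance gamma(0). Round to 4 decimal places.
\gamma(0) = 5.1749

For an MA(q) process X_t = eps_t + sum_i theta_i eps_{t-i} with
Var(eps_t) = sigma^2, the variance is
  gamma(0) = sigma^2 * (1 + sum_i theta_i^2).
  sum_i theta_i^2 = (-0.37)^2 + (-0.396)^2 = 0.1369 + 0.156816 = 0.293716.
  gamma(0) = 4 * (1 + 0.293716) = 4 * 1.293716 = 5.174864, which rounds to 5.1749.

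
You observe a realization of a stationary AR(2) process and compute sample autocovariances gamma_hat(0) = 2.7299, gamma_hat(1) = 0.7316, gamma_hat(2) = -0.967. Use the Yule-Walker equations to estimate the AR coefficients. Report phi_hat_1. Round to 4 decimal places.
\hat\phi_{1} = 0.3910

The Yule-Walker equations for an AR(p) process read, in matrix form,
  Gamma_p phi = r_p,   with   (Gamma_p)_{ij} = gamma(|i - j|),
                       (r_p)_i = gamma(i),   i,j = 1..p.
Substitute the sample gammas (Toeplitz matrix and right-hand side of size 2):
  Gamma_p = [[2.7299, 0.7316], [0.7316, 2.7299]]
  r_p     = [0.7316, -0.967]
Written out:
  2.7299 phi_1 + 0.7316 phi_2 = 0.7316
  0.7316 phi_1 + 2.7299 phi_2 = -0.967
Solve by Cramer's rule:
  det = gamma(0)^2 - gamma(1)^2 = (2.7299)^2 - (0.7316)^2 = 7.45235401 - 0.53523856 = 6.91711545
  phi_hat_1 = [gamma(1) gamma(0) - gamma(1) gamma(2)] / det = [(0.7316)(2.7299) - (0.7316)(-0.967)] / 6.91711545 = 2.70465204 / 6.91711545 = 0.391
  phi_hat_2 = [gamma(0) gamma(2) - gamma(1)^2] / det = [(2.7299)(-0.967) - (0.7316)^2] / 6.91711545 = -3.17505186 / 6.91711545 = -0.459
So phi_hat = [0.3910, -0.4590].
Therefore phi_hat_1 = 0.3910.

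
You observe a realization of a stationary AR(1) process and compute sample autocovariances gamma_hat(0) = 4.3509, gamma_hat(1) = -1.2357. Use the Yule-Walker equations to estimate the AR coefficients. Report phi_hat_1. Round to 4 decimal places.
\hat\phi_{1} = -0.2840

The Yule-Walker equations for an AR(p) process read, in matrix form,
  Gamma_p phi = r_p,   with   (Gamma_p)_{ij} = gamma(|i - j|),
                       (r_p)_i = gamma(i),   i,j = 1..p.
Substitute the sample gammas (Toeplitz matrix and right-hand side of size 1):
  Gamma_p = [[4.3509]]
  r_p     = [-1.2357]
With p = 1 this is the single equation gamma(0) phi_1 = gamma(1):
  phi_hat_1 = gamma(1) / gamma(0) = -1.2357 / 4.3509 = -0.2840.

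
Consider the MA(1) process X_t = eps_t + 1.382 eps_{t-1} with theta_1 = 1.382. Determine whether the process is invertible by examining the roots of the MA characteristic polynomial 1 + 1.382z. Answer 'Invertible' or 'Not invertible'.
\text{Not invertible}

The MA(q) characteristic polynomial is P(z) = 1 + 1.382z.
Invertibility requires all roots to lie outside the unit circle, i.e. |z| > 1 for every root.
This is linear in z: 1 + (1.382) z = 0  =>  z = -1/(1.382) = -0.723589,  |z| = 0.723589.
Moduli of all roots: 0.7236.
All moduli strictly greater than 1? No.
Verdict: Not invertible.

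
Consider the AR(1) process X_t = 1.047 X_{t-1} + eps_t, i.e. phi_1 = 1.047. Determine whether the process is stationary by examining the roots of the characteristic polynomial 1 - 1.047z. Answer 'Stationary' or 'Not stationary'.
\text{Not stationary}

The AR(p) characteristic polynomial is P(z) = 1 - 1.047z.
Stationarity requires all roots to lie outside the unit circle, i.e. |z| > 1 for every root.
This is linear in z: 1 + (-1.047) z = 0  =>  z = -1/(-1.047) = 0.95511,  |z| = 0.95511.
Moduli of all roots: 0.9551.
All moduli strictly greater than 1? No.
Verdict: Not stationary.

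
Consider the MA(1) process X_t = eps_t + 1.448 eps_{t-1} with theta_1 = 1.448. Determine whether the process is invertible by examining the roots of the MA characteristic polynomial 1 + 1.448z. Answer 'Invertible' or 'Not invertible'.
\text{Not invertible}

The MA(q) characteristic polynomial is P(z) = 1 + 1.448z.
Invertibility requires all roots to lie outside the unit circle, i.e. |z| > 1 for every root.
This is linear in z: 1 + (1.448) z = 0  =>  z = -1/(1.448) = -0.690608,  |z| = 0.690608.
Moduli of all roots: 0.6906.
All moduli strictly greater than 1? No.
Verdict: Not invertible.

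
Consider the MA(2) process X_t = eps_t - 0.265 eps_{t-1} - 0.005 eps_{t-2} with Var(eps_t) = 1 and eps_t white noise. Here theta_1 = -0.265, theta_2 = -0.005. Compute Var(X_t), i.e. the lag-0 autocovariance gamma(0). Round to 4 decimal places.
\gamma(0) = 1.0703

For an MA(q) process X_t = eps_t + sum_i theta_i eps_{t-i} with
Var(eps_t) = sigma^2, the variance is
  gamma(0) = sigma^2 * (1 + sum_i theta_i^2).
  sum_i theta_i^2 = (-0.265)^2 + (-0.005)^2 = 0.070225 + 0.000025 = 0.07025.
  gamma(0) = 1 * (1 + 0.07025) = 1 * 1.07025 = 1.07025, which rounds to 1.0703.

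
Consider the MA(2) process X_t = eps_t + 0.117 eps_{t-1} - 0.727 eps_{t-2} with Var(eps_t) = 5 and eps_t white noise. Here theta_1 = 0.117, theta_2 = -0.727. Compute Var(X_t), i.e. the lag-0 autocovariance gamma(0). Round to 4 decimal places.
\gamma(0) = 7.7111

For an MA(q) process X_t = eps_t + sum_i theta_i eps_{t-i} with
Var(eps_t) = sigma^2, the variance is
  gamma(0) = sigma^2 * (1 + sum_i theta_i^2).
  sum_i theta_i^2 = (0.117)^2 + (-0.727)^2 = 0.013689 + 0.528529 = 0.542218.
  gamma(0) = 5 * (1 + 0.542218) = 5 * 1.542218 = 7.71109, which rounds to 7.7111.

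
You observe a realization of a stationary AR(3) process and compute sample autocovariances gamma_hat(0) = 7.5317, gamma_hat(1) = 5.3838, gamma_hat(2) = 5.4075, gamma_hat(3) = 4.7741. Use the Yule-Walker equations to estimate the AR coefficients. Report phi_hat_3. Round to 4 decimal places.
\hat\phi_{3} = 0.0880

The Yule-Walker equations for an AR(p) process read, in matrix form,
  Gamma_p phi = r_p,   with   (Gamma_p)_{ij} = gamma(|i - j|),
                       (r_p)_i = gamma(i),   i,j = 1..p.
Substitute the sample gammas (Toeplitz matrix and right-hand side of size 3):
  Gamma_p = [[7.5317, 5.3838, 5.4075], [5.3838, 7.5317, 5.3838], [5.4075, 5.3838, 7.5317]]
  r_p     = [5.3838, 5.4075, 4.7741]
Written out (R1..R3):
  (R1) 7.5317 phi_1 + 5.3838 phi_2 + 5.4075 phi_3 = 5.3838
  (R2) 5.3838 phi_1 + 7.5317 phi_2 + 5.3838 phi_3 = 5.4075
  (R3) 5.4075 phi_1 + 5.3838 phi_2 + 7.5317 phi_3 = 4.7741
Gaussian elimination:
  R2 <- R2 - (5.3838/7.5317) R1 = R2 - (0.714819) R1:  3.683259 phi_2 + 1.518418 phi_3 = 1.559059
  R3 <- R3 - (5.4075/7.5317) R1 = R3 - (0.717965) R1:  1.518418 phi_2 + 3.649302 phi_3 = 0.908718
  R3 <- R3 - (1.518418/3.683259) R2 = R3 - (0.412248) R2:  3.023337 phi_3 = 0.265998
Back-substitution:
  phi_hat_3 = 0.265998 / 3.023337 = 0.087982
  phi_hat_2 = (1.559059 - (1.518418)(0.087982)) / 3.683259 = 0.387012
  phi_hat_1 = (5.3838 - (5.3838)(0.387012) - (5.4075)(0.087982)) / 7.5317 = 0.375007
So phi_hat = [0.3750, 0.3870, 0.0880].
Therefore phi_hat_3 = 0.0880.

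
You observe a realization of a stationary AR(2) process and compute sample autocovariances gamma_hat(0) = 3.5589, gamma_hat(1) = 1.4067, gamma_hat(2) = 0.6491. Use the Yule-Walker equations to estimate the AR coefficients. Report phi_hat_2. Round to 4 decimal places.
\hat\phi_{2} = 0.0310

The Yule-Walker equations for an AR(p) process read, in matrix form,
  Gamma_p phi = r_p,   with   (Gamma_p)_{ij} = gamma(|i - j|),
                       (r_p)_i = gamma(i),   i,j = 1..p.
Substitute the sample gammas (Toeplitz matrix and right-hand side of size 2):
  Gamma_p = [[3.5589, 1.4067], [1.4067, 3.5589]]
  r_p     = [1.4067, 0.6491]
Written out:
  3.5589 phi_1 + 1.4067 phi_2 = 1.4067
  1.4067 phi_1 + 3.5589 phi_2 = 0.6491
Solve by Cramer's rule:
  det = gamma(0)^2 - gamma(1)^2 = (3.5589)^2 - (1.4067)^2 = 12.66576921 - 1.97880489 = 10.68696432
  phi_hat_1 = [gamma(1) gamma(0) - gamma(1) gamma(2)] / det = [(1.4067)(3.5589) - (1.4067)(0.6491)] / 10.68696432 = 4.09321566 / 10.68696432 = 0.383
  phi_hat_2 = [gamma(0) gamma(2) - gamma(1)^2] / det = [(3.5589)(0.6491) - (1.4067)^2] / 10.68696432 = 0.3312771 / 10.68696432 = 0.031
So phi_hat = [0.3830, 0.0310].
Therefore phi_hat_2 = 0.0310.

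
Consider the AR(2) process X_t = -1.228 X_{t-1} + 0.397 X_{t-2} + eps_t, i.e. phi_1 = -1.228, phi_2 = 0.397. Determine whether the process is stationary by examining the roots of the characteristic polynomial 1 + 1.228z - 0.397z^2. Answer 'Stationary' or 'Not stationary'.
\text{Not stationary}

The AR(p) characteristic polynomial is P(z) = 1 + 1.228z - 0.397z^2.
Stationarity requires all roots to lie outside the unit circle, i.e. |z| > 1 for every root.
Set 1 + (1.228) z + (-0.397) z^2 = 0, i.e. a z^2 + b z + c = 0 with a = -0.397, b = 1.228, c = 1.
Discriminant D = b^2 - 4ac = (1.228)^2 - 4*(-0.397)*1 = 1.507984 - (-1.588) = 3.095984.
D >= 0, so the roots are real: z = (-b +/- sqrt(D)) / (2a) = (-1.228 +/- 1.759541) / (-0.794).
  z_1 = (-1.228 + 1.759541) / (-0.794) = -0.6694,   |z_1| = 0.6694.
  z_2 = (-1.228 - 1.759541) / (-0.794) = 3.7626,   |z_2| = 3.7626.
Moduli of all roots: 0.6694, 3.7626.
All moduli strictly greater than 1? No.
Verdict: Not stationary.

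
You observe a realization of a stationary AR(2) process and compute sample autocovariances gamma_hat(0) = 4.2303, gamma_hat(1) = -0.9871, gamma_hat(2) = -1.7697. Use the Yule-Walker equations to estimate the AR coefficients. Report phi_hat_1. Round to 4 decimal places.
\hat\phi_{1} = -0.3500

The Yule-Walker equations for an AR(p) process read, in matrix form,
  Gamma_p phi = r_p,   with   (Gamma_p)_{ij} = gamma(|i - j|),
                       (r_p)_i = gamma(i),   i,j = 1..p.
Substitute the sample gammas (Toeplitz matrix and right-hand side of size 2):
  Gamma_p = [[4.2303, -0.9871], [-0.9871, 4.2303]]
  r_p     = [-0.9871, -1.7697]
Written out:
  4.2303 phi_1 - 0.9871 phi_2 = -0.9871
  -0.9871 phi_1 + 4.2303 phi_2 = -1.7697
Solve by Cramer's rule:
  det = gamma(0)^2 - gamma(1)^2 = (4.2303)^2 - (-0.9871)^2 = 17.89543809 - 0.97436641 = 16.92107168
  phi_hat_1 = [gamma(1) gamma(0) - gamma(1) gamma(2)] / det = [(-0.9871)(4.2303) - (-0.9871)(-1.7697)] / 16.92107168 = -5.9226 / 16.92107168 = -0.35
  phi_hat_2 = [gamma(0) gamma(2) - gamma(1)^2] / det = [(4.2303)(-1.7697) - (-0.9871)^2] / 16.92107168 = -8.46072832 / 16.92107168 = -0.5
So phi_hat = [-0.3500, -0.5000].
Therefore phi_hat_1 = -0.3500.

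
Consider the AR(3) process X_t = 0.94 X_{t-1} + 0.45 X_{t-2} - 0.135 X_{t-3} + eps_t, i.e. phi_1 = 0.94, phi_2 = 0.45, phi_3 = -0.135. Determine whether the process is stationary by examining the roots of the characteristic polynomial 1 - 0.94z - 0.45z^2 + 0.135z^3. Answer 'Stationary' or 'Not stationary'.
\text{Not stationary}

The AR(p) characteristic polynomial is P(z) = 1 - 0.94z - 0.45z^2 + 0.135z^3.
Stationarity requires all roots to lie outside the unit circle, i.e. |z| > 1 for every root.
Degree 3: look for a simple real root z0 first, then factor out (1 - z/z0) and solve the remaining quadratic.
Testing z0 = -2: P(-2) = 1 + (-0.94)(-2) + (-0.45)(-2)^2 + (0.135)(-2)^3
  = 1 + (1.88) + (-1.8) + (-1.08) = 0.  So z_0 = -2 is a root, |z_0| = 2.
Divide out the factor (1 + 0.5 z) = (1 - z/z0) (since 1/z0 = -0.5):
  P(z) = (1 + 0.5 z)(1 + (-1.44) z + (0.27) z^2)
  [check: z-coef -1.44 - (-0.5) = -0.94; z^2-coef 0.27 - (-0.5)(-1.44) = -0.45; z^3-coef -(-0.5)(0.27) = 0.135.]
Remaining roots from the quadratic factor 1 + (-1.44) z + (0.27) z^2:
  Set 1 + (-1.44) z + (0.27) z^2 = 0, i.e. a z^2 + b z + c = 0 with a = 0.27, b = -1.44, c = 1.
  Discriminant D = b^2 - 4ac = (-1.44)^2 - 4*(0.27)*1 = 2.0736 - (1.08) = 0.9936.
  D >= 0, so the roots are real: z = (-b +/- sqrt(D)) / (2a) = (1.44 +/- 0.996795) / (0.54).
    z_1 = (1.44 + 0.996795) / (0.54) = 4.5126,   |z_1| = 4.5126.
    z_2 = (1.44 - 0.996795) / (0.54) = 0.8208,   |z_2| = 0.8208.
Moduli of all roots: 2.0000, 4.5126, 0.8208.
All moduli strictly greater than 1? No.
Verdict: Not stationary.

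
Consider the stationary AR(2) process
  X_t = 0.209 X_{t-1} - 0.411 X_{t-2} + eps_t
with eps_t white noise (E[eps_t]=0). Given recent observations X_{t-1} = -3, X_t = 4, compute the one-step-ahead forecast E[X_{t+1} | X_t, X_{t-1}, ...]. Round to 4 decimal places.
E[X_{t+1} \mid \mathcal F_t] = 2.0690

For an AR(p) model X_t = c + sum_i phi_i X_{t-i} + eps_t, the
one-step-ahead conditional mean is
  E[X_{t+1} | X_t, ...] = c + sum_i phi_i X_{t+1-i}.
Substitute known values:
  E[X_{t+1} | ...] = (0.209) * (4) + (-0.411) * (-3)
                   = 2.0690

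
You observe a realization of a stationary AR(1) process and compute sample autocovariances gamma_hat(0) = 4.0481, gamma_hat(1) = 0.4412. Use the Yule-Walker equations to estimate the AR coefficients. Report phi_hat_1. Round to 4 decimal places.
\hat\phi_{1} = 0.1090

The Yule-Walker equations for an AR(p) process read, in matrix form,
  Gamma_p phi = r_p,   with   (Gamma_p)_{ij} = gamma(|i - j|),
                       (r_p)_i = gamma(i),   i,j = 1..p.
Substitute the sample gammas (Toeplitz matrix and right-hand side of size 1):
  Gamma_p = [[4.0481]]
  r_p     = [0.4412]
With p = 1 this is the single equation gamma(0) phi_1 = gamma(1):
  phi_hat_1 = gamma(1) / gamma(0) = 0.4412 / 4.0481 = 0.1090.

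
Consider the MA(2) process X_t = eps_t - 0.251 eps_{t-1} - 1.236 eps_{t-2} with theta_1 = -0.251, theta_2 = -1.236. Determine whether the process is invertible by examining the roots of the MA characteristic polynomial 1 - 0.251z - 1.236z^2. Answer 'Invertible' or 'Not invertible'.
\text{Not invertible}

The MA(q) characteristic polynomial is P(z) = 1 - 0.251z - 1.236z^2.
Invertibility requires all roots to lie outside the unit circle, i.e. |z| > 1 for every root.
Set 1 + (-0.251) z + (-1.236) z^2 = 0, i.e. a z^2 + b z + c = 0 with a = -1.236, b = -0.251, c = 1.
Discriminant D = b^2 - 4ac = (-0.251)^2 - 4*(-1.236)*1 = 0.063001 - (-4.944) = 5.007001.
D >= 0, so the roots are real: z = (-b +/- sqrt(D)) / (2a) = (0.251 +/- 2.237633) / (-2.472).
  z_1 = (0.251 + 2.237633) / (-2.472) = -1.0067,   |z_1| = 1.0067.
  z_2 = (0.251 - 2.237633) / (-2.472) = 0.8037,   |z_2| = 0.8037.
Moduli of all roots: 1.0067, 0.8037.
All moduli strictly greater than 1? No.
Verdict: Not invertible.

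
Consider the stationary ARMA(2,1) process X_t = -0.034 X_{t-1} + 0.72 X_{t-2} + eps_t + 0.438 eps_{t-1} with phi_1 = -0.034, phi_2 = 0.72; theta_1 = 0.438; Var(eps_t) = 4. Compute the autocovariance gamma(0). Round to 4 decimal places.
\gamma(0) = 9.1505

Multiply the model equation by X_{t-k} and take expectations. With theta_0 = psi_0 = 1 and psi_j the MA(infinity) weights, this gives
  gamma(k) - sum_i phi_i gamma(k-i) = c_k,
  c_k = sigma^2 * sum_{j=k..q} theta_j psi_{j-k}   (c_k = 0 for k > q),
using gamma(-m) = gamma(m).
psi-weights needed (psi_j = theta_j + sum_i phi_i psi_{j-i}):
  psi_1 = theta_1 + phi_1 = 0.438 + (-0.034) = 0.404
Right-hand sides:
  c_0 = sigma^2 (1 + theta_1 psi_1) = 4 * (1 + (0.438)(0.404)) = 4 * 1.176952 = 4.707808
  c_1 = sigma^2 theta_1 = 4 * (0.438) = 1.752
  c_2 = 0
Equations for k = 0, 1, 2 (AR order 2, c_2 = 0):
  (E0) gamma(0) = phi_1 gamma(1) + phi_2 gamma(2) + c_0
  (E1) gamma(1) = phi_1 gamma(0) + phi_2 gamma(1) + c_1
  (E2) gamma(2) = phi_1 gamma(1) + phi_2 gamma(0)
From (E1): gamma(1) = A gamma(0) + B with
  A = phi_1 / (1 - phi_2) = -0.034 / 0.28 = -0.121429,   B = c_1 / (1 - phi_2) = 1.752 / 0.28 = 6.257143.
Insert (E2) into (E0): gamma(0) (1 - phi_2^2) = phi_1 (1 + phi_2) gamma(1) + c_0.
  phi_1 (1 + phi_2) = (-0.034)(1.72) = -0.05848,   1 - phi_2^2 = 0.4816.
Replace gamma(1) by A gamma(0) + B and collect gamma(0):
  gamma(0) [0.4816 - (-0.05848)(-0.121429)] = (-0.05848)(6.257143) + 4.707808
  gamma(0) * 0.474499 = 4.34189
  gamma(0) = 4.34189 / 0.474499 = 9.150476.
Therefore gamma(0) = 9.1505 (to 4 decimal places).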